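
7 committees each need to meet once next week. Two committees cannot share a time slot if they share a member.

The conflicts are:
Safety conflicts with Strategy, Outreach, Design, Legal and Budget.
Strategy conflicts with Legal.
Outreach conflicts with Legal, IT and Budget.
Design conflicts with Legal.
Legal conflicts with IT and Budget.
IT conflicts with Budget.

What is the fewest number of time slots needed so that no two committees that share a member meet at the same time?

4

Safety, Outreach, Legal, Budget are mutually in conflict, so at least 4 time slots are needed.
4 time slots suffice: Safety=2, Strategy=3, Outreach=4, Design=3, Legal=1, IT=2, Budget=3. No two conflicting committees share a time slot.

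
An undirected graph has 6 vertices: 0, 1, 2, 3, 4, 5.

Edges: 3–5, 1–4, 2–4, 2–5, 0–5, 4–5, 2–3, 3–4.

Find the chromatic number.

2, 3, 4, 5 are pairwise adjacent (a clique of size 4), so at least 4 colors are needed.
4 colors suffice: 0=red, 1=blue, 2=green, 3=yellow, 4=red, 5=blue. Every edge joins two different colors.

4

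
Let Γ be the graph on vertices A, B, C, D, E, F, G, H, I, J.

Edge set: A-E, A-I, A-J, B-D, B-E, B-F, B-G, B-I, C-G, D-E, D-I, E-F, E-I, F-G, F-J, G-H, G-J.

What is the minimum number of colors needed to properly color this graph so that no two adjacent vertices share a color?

B, D, E, I are mutually adjacent (a clique of size 4), so at least 4 colors are needed.
4 colors suffice: A=4, B=1, C=1, D=4, E=2, F=3, G=2, H=1, I=3, J=1. Every edge joins two different colors.

4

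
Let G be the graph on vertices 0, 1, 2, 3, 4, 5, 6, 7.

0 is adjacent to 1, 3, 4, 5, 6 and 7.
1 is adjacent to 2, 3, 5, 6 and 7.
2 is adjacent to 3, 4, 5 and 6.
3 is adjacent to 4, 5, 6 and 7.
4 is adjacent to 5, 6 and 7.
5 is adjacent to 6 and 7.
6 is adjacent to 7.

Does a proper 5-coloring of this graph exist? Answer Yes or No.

No

0, 1, 3, 5, 6, 7 are pairwise adjacent (a clique of size 6), so at least 6 colors are needed.
So 5 colors are not enough.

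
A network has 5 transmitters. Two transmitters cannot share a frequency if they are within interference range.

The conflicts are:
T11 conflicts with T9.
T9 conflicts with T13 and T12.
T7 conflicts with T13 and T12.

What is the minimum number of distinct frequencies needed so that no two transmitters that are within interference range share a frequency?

2

T11 and T9 conflict, so at least 2 frequencies are needed.
2 frequencies suffice: frequency 1 → {T9, T7}; frequency 2 → {T11, T13, T12}. No two conflicting transmitters share a frequency.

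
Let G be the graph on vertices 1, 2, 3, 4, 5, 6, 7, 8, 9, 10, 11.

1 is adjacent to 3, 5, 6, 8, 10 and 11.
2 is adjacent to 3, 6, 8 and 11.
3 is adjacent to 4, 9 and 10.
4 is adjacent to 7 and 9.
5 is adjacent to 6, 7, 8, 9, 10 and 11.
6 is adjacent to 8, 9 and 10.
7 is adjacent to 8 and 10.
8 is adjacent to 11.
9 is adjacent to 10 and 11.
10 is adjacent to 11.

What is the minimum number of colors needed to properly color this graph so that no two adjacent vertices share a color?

5, 6, 9, 10 are pairwise adjacent (a clique of size 4), so at least 4 colors are needed.
4 colors suffice: color red → {4, 8, 10}; color blue → {3, 5}; color green → {6, 7, 11}; color yellow → {1, 2, 9}. Every edge joins two different colors.

4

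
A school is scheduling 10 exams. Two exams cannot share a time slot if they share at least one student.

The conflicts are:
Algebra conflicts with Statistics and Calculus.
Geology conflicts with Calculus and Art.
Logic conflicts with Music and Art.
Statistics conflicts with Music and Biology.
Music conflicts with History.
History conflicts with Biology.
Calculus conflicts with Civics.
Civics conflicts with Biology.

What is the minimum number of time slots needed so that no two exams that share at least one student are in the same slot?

3

The cycle Biology-Civics-Calculus-Algebra-Statistics-Biology has odd length 5, so it cannot be 2-colored; at least 3 time slots are needed.
3 time slots suffice: time slot 1 → {Statistics, History, Calculus, Art}; time slot 2 → {Algebra, Geology, Music, Biology}; time slot 3 → {Logic, Civics}. Every pair that conflicts lands in different time slots.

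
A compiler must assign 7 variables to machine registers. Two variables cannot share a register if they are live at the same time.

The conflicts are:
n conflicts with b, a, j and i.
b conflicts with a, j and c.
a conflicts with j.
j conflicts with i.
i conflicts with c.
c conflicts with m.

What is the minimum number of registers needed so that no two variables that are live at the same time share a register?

4

n, b, a, j all conflict with each other, so at least 4 registers are needed.
Using 4 registers: n=1, b=2, a=4, j=3, i=2, c=1, m=2. Every pair that conflicts lands in different registers.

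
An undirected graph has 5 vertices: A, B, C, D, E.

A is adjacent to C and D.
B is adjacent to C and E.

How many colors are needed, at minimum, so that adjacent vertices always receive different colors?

B and C are adjacent, so at least 2 colors are needed.
2 colors suffice: color red → {A, B}; color blue → {C, D, E}. Each edge has distinct colors on its endpoints.

2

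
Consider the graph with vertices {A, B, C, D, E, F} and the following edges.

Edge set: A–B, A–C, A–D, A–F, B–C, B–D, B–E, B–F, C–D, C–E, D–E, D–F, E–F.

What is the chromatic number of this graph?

A, B, D, F form a clique, so at least 4 colors are needed.
4 colors suffice: color 1 → {B}; color 2 → {D}; color 3 → {A, E}; color 4 → {C, F}. No two adjacent vertices share a color.

4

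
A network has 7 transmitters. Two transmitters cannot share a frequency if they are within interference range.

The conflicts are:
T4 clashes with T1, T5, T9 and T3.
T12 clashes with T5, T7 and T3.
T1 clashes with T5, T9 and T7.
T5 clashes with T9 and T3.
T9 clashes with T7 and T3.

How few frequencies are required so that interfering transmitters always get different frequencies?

T4, T1, T5, T9 pairwise conflict, so at least 4 frequencies are needed.
4 frequencies suffice: T4=4, T12=1, T1=3, T5=2, T9=1, T7=2, T3=3. No two conflicting transmitters share a frequency.

4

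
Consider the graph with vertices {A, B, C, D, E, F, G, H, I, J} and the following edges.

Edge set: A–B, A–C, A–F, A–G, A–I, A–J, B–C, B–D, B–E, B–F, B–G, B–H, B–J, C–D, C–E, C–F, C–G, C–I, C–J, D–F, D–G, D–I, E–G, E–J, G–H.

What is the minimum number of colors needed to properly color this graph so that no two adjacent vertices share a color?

4

A, B, C, F are mutually adjacent (a clique of size 4), so at least 4 colors are needed.
4 colors suffice: color 1 → {B, I}; color 2 → {C, H}; color 3 → {A, D, E}; color 4 → {F, G, J}. Each edge has distinct colors on its endpoints.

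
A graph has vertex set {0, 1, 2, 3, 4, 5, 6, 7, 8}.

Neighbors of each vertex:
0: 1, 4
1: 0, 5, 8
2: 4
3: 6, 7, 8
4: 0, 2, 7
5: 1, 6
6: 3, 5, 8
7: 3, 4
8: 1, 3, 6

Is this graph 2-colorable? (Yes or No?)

3, 6, 8 are pairwise adjacent, so at least 3 colors are needed.
So 2 colors are not enough.

No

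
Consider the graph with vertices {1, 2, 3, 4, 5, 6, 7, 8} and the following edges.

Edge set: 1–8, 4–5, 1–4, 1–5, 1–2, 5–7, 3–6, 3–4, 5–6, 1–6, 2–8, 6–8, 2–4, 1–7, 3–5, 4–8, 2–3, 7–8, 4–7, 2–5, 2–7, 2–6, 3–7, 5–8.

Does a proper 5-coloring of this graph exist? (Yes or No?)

No

1, 2, 4, 5, 7, 8 are pairwise adjacent (a clique of size 6), so at least 6 colors are needed.
So 5 colors are not enough.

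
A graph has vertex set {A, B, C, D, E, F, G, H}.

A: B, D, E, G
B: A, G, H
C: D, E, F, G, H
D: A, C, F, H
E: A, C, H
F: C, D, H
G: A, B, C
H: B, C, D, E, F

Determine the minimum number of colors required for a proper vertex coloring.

C, D, F, H are pairwise adjacent (a clique of size 4), so at least 4 colors are needed.
4 colors suffice: color red → {A, C}; color blue → {G, H}; color green → {B, D, E}; color yellow → {F}. Each edge has distinct colors on its endpoints.

4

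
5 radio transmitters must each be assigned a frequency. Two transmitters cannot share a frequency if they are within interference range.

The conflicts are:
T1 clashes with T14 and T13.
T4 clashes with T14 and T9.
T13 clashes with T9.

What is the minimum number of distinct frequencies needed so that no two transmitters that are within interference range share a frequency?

3

The cycle T9-T13-T1-T14-T4-T9 has odd length 5, so it cannot be 2-colored; at least 3 frequencies are needed.
3 frequencies suffice: T1=1, T4=2, T14=3, T13=2, T9=1. Every pair that conflicts lands in different frequencies.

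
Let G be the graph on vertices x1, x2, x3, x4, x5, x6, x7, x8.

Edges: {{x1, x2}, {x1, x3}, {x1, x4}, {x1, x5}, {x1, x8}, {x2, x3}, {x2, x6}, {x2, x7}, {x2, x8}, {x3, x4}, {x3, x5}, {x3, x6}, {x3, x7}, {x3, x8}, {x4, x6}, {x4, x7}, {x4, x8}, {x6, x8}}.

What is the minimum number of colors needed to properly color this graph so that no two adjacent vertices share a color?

x1, x2, x3, x8 are mutually adjacent (a clique of size 4), so at least 4 colors are needed.
4 colors suffice: x1=2, x2=4, x3=1, x4=4, x5=3, x6=2, x7=2, x8=3. Every edge joins two different colors.

4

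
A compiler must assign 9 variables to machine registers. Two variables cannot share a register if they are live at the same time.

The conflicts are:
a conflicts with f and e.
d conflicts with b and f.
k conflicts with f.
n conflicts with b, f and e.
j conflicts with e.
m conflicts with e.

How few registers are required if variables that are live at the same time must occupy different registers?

2

a and e conflict, so at least 2 registers are needed.
2 registers suffice: register 1 → {b, f, e}; register 2 → {a, d, k, n, j, m}. Every pair that conflicts lands in different registers.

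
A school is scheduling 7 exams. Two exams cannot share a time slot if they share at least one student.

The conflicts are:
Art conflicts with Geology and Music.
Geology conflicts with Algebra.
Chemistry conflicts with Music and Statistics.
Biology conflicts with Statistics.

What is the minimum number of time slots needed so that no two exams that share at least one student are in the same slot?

2

Biology and Statistics conflict, so at least 2 time slots are needed.
A valid assignment using 2 time slots: Art=1, Geology=2, Chemistry=1, Biology=1, Music=2, Algebra=1, Statistics=2. Every pair that conflicts lands in different time slots.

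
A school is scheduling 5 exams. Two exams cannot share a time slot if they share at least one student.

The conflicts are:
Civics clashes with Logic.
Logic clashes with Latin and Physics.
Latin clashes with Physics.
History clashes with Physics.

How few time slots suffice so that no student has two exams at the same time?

Logic, Latin, Physics pairwise conflict, so at least 3 time slots are needed.
3 time slots suffice: time slot 1 → {Logic, History}; time slot 2 → {Civics, Physics}; time slot 3 → {Latin}. Each listed conflict is separated.

3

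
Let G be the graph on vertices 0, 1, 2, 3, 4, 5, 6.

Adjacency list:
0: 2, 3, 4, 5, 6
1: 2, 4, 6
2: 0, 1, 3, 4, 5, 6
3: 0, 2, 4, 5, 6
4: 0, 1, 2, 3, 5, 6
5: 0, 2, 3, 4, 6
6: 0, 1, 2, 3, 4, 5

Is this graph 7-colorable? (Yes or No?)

The chromatic number is 6. 0, 2, 3, 4, 5, 6 are pairwise adjacent (a clique of size 6), so at least 6 colors are needed.
6 colors suffice: color red → {2}; color blue → {6}; color green → {4}; color yellow → {0, 1}; color purple → {3}; color orange → {5}.
Since 7 ≥ 6, a proper 7-coloring certainly exists.

Yes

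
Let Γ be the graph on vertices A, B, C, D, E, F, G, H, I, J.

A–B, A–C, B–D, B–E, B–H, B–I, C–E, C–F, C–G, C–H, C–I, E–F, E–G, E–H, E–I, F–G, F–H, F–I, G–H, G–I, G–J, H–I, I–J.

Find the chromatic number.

6

C, E, F, G, H, I are pairwise adjacent (a clique of size 6), so at least 6 colors are needed.
6 colors suffice: color 1 → {A, D, I}; color 2 → {B, G}; color 3 → {H, J}; color 4 → {C}; color 5 → {E}; color 6 → {F}. Each edge has distinct colors on its endpoints.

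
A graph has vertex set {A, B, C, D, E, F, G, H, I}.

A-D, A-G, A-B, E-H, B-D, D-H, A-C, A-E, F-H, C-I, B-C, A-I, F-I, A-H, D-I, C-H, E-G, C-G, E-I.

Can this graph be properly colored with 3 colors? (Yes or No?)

Yes

The chromatic number is 3. A, D, I are pairwise adjacent, so at least 3 colors are needed.
One proper 3-coloring: A=red, B=blue, C=green, D=green, E=green, F=red, G=blue, H=blue, I=blue.
That is already a proper 3-coloring.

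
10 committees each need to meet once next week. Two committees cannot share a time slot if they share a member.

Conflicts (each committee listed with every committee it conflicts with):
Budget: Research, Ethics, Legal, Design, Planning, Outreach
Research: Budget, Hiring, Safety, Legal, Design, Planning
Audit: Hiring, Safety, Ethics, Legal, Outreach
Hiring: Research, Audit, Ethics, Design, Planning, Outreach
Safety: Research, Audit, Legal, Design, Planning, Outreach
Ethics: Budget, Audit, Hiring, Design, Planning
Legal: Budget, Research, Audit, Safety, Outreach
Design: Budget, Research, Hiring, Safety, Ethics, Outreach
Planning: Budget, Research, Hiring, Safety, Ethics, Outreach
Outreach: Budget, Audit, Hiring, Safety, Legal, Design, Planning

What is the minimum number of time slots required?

Audit, Safety, Legal, Outreach are mutually in conflict, so at least 4 time slots are needed.
4 time slots suffice: time slot 1 → {Research, Ethics, Outreach}; time slot 2 → {Budget, Hiring, Safety}; time slot 3 → {Audit, Design, Planning}; time slot 4 → {Legal}. Each listed conflict is separated.

4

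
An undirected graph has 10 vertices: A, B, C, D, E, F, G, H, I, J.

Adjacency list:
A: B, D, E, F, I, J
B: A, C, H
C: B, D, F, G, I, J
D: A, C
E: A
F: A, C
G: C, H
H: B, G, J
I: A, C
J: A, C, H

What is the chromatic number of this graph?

A and F are adjacent, so at least 2 colors are needed.
2 colors suffice: color red → {A, C, H}; color blue → {B, D, E, F, G, I, J}. Every edge joins two different colors.

2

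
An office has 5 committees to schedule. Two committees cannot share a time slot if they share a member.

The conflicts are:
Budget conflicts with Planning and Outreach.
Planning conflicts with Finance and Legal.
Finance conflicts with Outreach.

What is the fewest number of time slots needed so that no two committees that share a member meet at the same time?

2

Budget and Outreach conflict, so at least 2 time slots are needed.
2 time slots suffice: time slot 1 → {Planning, Outreach}; time slot 2 → {Budget, Finance, Legal}. Each listed conflict is separated.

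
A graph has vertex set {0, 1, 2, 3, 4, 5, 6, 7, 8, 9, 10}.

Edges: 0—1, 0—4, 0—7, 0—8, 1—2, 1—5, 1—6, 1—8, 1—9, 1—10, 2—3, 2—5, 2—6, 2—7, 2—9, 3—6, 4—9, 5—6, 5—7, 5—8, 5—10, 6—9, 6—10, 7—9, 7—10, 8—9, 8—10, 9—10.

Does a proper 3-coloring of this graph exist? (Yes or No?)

1, 8, 9, 10 are mutually adjacent (a clique of size 4), so at least 4 colors are needed.
So 3 colors are not enough.

No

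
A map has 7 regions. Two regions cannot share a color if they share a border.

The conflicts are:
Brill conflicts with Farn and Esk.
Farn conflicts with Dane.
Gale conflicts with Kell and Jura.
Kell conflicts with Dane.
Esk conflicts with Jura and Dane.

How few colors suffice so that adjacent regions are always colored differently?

The cycle Esk-Jura-Gale-Kell-Dane-Esk has odd length 5, so it cannot be 2-colored; at least 3 colors are needed.
3 colors suffice: Brill=1, Farn=2, Gale=1, Kell=2, Esk=2, Jura=3, Dane=1. No two conflicting regions share a color.

3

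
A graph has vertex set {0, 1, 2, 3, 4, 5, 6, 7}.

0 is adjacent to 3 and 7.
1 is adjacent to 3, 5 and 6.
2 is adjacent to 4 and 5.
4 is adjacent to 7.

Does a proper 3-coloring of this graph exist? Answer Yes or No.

Yes

The chromatic number is 3. The cycle 1-5-2-4-7-0-3-1 has odd length 7, so it cannot be 2-colored; at least 3 colors are needed.
3 colors suffice: color a → {0, 1, 4}; color b → {2, 3, 6, 7}; color c → {5}.
That is already a proper 3-coloring.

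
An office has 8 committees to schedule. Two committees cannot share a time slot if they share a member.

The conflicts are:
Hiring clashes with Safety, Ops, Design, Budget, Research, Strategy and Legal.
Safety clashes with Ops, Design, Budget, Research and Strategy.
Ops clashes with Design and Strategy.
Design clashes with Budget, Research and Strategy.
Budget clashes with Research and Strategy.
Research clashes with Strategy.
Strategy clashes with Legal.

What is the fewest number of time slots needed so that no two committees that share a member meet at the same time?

6

Hiring, Safety, Design, Budget, Research, Strategy pairwise conflict, so at least 6 time slots are needed.
6 time slots suffice: time slot 1 → {Hiring}; time slot 2 → {Strategy}; time slot 3 → {Design, Legal}; time slot 4 → {Safety}; time slot 5 → {Ops, Budget}; time slot 6 → {Research}. No two conflicting committees share a time slot.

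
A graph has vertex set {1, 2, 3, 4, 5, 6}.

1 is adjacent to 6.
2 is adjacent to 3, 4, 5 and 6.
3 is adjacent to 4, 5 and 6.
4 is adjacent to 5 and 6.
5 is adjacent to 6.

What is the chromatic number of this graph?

2, 3, 4, 5, 6 form a clique, so at least 5 colors are needed.
5 colors suffice: color a → {6}; color b → {1, 4}; color c → {5}; color d → {3}; color e → {2}. Each edge has distinct colors on its endpoints.

5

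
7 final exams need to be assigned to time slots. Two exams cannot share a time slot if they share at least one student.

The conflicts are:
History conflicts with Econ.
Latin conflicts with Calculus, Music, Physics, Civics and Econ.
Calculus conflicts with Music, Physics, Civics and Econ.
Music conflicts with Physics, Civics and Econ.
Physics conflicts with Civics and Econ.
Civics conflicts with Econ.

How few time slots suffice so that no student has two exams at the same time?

6

Latin, Calculus, Music, Physics, Civics, Econ are mutually in conflict, so at least 6 time slots are needed.
6 time slots suffice: time slot 1 → {Econ}; time slot 2 → {History, Civics}; time slot 3 → {Physics}; time slot 4 → {Music}; time slot 5 → {Calculus}; time slot 6 → {Latin}. Each listed conflict is separated.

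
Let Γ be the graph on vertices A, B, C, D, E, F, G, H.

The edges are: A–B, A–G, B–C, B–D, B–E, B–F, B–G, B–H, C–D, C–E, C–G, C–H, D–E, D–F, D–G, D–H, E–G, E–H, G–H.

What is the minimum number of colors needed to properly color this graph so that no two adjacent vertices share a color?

6

B, C, D, E, G, H are pairwise adjacent (a clique of size 6), so at least 6 colors are needed.
One proper 6-coloring: A=2, B=1, C=6, D=2, E=5, F=3, G=3, H=4. Every edge joins two different colors.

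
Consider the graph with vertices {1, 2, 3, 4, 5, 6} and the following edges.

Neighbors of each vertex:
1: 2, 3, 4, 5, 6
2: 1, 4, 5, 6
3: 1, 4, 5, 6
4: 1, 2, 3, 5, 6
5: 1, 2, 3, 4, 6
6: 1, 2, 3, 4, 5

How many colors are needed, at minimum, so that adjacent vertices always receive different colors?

1, 3, 4, 5, 6 are mutually adjacent (a clique of size 5), so at least 5 colors are needed.
A valid assignment using 5 colors: 1=yellow, 2=purple, 3=purple, 4=red, 5=blue, 6=green. Each edge has distinct colors on its endpoints.

5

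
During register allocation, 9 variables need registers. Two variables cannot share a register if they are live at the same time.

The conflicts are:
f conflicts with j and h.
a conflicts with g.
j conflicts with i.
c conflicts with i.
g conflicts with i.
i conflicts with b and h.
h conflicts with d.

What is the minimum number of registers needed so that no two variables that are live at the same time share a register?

2

g and i conflict, so at least 2 registers are needed.
Using 2 registers: f=1, a=1, j=2, c=2, g=2, i=1, b=2, h=2, d=1. Every pair that conflicts lands in different registers.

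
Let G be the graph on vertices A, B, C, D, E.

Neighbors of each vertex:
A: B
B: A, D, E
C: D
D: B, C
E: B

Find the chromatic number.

A and B are adjacent, so at least 2 colors are needed.
2 colors suffice: color 1 → {B, C}; color 2 → {A, D, E}. No two adjacent vertices share a color.

2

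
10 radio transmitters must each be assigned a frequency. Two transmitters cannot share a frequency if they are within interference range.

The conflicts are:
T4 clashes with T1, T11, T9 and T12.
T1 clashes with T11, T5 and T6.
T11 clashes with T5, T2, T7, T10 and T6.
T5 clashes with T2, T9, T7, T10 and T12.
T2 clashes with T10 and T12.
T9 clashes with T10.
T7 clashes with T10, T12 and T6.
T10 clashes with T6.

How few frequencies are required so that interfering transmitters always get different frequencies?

4

T11, T7, T10, T6 all conflict with each other, so at least 4 frequencies are needed.
4 frequencies suffice: frequency 1 → {T4, T5, T6}; frequency 2 → {T11, T9, T12}; frequency 3 → {T1, T10}; frequency 4 → {T2, T7}. Each listed conflict is separated.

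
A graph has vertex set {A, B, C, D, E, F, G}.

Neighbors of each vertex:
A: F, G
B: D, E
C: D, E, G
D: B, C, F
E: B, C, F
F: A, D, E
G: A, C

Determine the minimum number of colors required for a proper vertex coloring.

The cycle D-F-A-G-C-D has odd length 5, so it cannot be 2-colored; at least 3 colors are needed.
3 colors suffice: color red → {B, C, F}; color blue → {A, D, E}; color green → {G}. Every edge joins two different colors.

3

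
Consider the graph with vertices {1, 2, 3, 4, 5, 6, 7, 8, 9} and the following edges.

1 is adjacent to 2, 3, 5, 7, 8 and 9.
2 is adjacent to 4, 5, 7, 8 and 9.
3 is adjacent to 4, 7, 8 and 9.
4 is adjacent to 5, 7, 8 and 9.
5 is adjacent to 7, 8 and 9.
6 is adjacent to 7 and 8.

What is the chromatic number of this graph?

4

1, 2, 5, 8 form a clique, so at least 4 colors are needed.
One proper 4-coloring: 1=green, 2=blue, 3=blue, 4=green, 5=yellow, 6=blue, 7=red, 8=red, 9=red. Each edge has distinct colors on its endpoints.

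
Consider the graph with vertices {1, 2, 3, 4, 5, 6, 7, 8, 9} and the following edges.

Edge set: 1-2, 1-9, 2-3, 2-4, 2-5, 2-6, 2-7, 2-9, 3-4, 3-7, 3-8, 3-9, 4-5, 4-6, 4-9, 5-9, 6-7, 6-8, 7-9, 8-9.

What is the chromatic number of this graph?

2, 3, 7, 9 are pairwise adjacent (a clique of size 4), so at least 4 colors are needed.
4 colors suffice: color a → {6, 9}; color b → {2, 8}; color c → {1, 3, 5}; color d → {4, 7}. Every edge joins two different colors.

4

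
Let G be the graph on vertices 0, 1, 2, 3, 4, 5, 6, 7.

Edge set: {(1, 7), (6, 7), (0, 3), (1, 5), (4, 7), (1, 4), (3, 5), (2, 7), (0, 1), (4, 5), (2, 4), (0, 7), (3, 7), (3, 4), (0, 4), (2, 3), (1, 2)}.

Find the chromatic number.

4

0, 1, 4, 7 form a clique, so at least 4 colors are needed.
A valid assignment using 4 colors: 0=yellow, 1=green, 2=yellow, 3=green, 4=red, 5=blue, 6=red, 7=blue. Every edge joins two different colors.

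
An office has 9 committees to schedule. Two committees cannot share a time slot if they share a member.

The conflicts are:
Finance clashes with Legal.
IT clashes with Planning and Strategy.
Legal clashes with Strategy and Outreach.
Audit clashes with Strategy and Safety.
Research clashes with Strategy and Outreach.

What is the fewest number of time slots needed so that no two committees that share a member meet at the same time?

Finance and Legal conflict, so at least 2 time slots are needed.
A valid assignment using 2 time slots: Finance=1, IT=2, Legal=2, Planning=1, Audit=2, Research=2, Strategy=1, Outreach=1, Safety=1. No two conflicting committees share a time slot.

2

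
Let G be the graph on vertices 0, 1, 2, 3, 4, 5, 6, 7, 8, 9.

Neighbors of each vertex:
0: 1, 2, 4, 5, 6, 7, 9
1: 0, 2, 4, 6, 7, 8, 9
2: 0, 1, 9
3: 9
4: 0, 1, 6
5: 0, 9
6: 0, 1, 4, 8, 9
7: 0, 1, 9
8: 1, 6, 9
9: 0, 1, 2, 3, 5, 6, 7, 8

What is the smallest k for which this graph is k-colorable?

0, 1, 4, 6 are pairwise adjacent (a clique of size 4), so at least 4 colors are needed.
4 colors suffice: color red → {4, 9}; color blue → {0, 3, 8}; color green → {1, 5}; color yellow → {2, 6, 7}. Each edge has distinct colors on its endpoints.

4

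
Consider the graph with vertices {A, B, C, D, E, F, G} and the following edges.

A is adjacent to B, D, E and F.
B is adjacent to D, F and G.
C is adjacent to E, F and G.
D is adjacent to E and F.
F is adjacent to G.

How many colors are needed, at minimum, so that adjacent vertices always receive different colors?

4

A, B, D, F are pairwise adjacent (a clique of size 4), so at least 4 colors are needed.
4 colors suffice: A=4, B=3, C=2, D=2, E=1, F=1, G=4. No two adjacent vertices share a color.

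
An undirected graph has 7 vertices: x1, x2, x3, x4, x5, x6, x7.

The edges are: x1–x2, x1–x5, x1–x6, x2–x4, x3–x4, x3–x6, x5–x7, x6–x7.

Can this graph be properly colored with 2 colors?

The cycle x6-x3-x4-x2-x1-x6 has odd length 5, so it cannot be 2-colored; at least 3 colors are needed.
So 2 colors are not enough.

No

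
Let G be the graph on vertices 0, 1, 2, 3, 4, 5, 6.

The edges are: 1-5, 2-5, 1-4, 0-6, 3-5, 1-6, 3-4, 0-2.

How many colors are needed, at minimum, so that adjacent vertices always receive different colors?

The cycle 1-6-0-2-5-1 has odd length 5, so it cannot be 2-colored; at least 3 colors are needed.
3 colors suffice: color a → {0, 4, 5}; color b → {1, 2, 3}; color c → {6}. No two adjacent vertices share a color.

3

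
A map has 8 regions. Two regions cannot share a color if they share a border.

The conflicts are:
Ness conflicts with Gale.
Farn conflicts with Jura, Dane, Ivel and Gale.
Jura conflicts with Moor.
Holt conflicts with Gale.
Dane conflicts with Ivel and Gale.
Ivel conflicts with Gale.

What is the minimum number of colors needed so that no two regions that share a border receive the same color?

Farn, Dane, Ivel, Gale all conflict with each other, so at least 4 colors are needed.
4 colors suffice: color 1 → {Jura, Gale}; color 2 → {Ness, Farn, Holt, Moor}; color 3 → {Ivel}; color 4 → {Dane}. Every pair that conflicts lands in different colors.

4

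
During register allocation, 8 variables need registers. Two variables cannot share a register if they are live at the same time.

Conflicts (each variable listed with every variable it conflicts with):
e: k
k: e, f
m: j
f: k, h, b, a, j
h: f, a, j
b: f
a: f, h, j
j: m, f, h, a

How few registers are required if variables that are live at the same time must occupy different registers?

f, h, a, j all conflict with each other, so at least 4 registers are needed.
4 registers suffice: e=1, k=2, m=1, f=1, h=4, b=2, a=3, j=2. Each listed conflict is separated.

4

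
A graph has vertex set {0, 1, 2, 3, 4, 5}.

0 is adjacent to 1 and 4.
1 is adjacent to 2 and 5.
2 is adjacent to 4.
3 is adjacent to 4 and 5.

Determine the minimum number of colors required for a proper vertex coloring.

The cycle 4-2-1-5-3-4 has odd length 5, so it cannot be 2-colored; at least 3 colors are needed.
One proper 3-coloring: 0=b, 1=a, 2=b, 3=c, 4=a, 5=b. Each edge has distinct colors on its endpoints.

3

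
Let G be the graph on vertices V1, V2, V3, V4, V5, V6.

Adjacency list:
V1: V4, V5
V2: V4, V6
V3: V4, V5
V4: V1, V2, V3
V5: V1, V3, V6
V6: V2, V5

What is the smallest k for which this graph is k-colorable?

3

The cycle V1-V4-V2-V6-V5-V1 has odd length 5, so it cannot be 2-colored; at least 3 colors are needed.
3 colors suffice: color R → {V4, V5}; color B → {V1, V2, V3}; color G → {V6}. Each edge has distinct colors on its endpoints.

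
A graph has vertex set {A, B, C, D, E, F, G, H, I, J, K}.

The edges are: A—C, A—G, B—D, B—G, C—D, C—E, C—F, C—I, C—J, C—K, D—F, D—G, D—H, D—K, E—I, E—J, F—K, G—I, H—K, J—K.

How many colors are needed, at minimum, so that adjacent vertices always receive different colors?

C, D, F, K are mutually adjacent (a clique of size 4), so at least 4 colors are needed.
4 colors suffice: color 1 → {C, G, H}; color 2 → {A, D, I, J}; color 3 → {B, E, K}; color 4 → {F}. Every edge joins two different colors.

4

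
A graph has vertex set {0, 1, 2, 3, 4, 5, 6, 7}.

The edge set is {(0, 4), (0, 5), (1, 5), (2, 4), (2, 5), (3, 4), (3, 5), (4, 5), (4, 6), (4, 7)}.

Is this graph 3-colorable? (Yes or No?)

The chromatic number is 3. 3, 4, 5 are pairwise adjacent, so at least 3 colors are needed.
3 colors suffice: color red → {1, 4}; color blue → {5, 6, 7}; color green → {0, 2, 3}.
That is already a proper 3-coloring.

Yes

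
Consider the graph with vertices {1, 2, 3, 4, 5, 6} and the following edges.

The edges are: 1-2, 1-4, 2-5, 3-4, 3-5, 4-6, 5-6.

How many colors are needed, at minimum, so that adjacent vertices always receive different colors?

The cycle 4-1-2-5-6-4 has odd length 5, so it cannot be 2-colored; at least 3 colors are needed.
One proper 3-coloring: 1=green, 2=blue, 3=blue, 4=red, 5=red, 6=blue. No two adjacent vertices share a color.

3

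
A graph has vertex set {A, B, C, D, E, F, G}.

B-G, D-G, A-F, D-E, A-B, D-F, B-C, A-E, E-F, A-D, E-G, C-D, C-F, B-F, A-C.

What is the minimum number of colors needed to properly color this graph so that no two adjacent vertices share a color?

4

A, C, D, F are pairwise adjacent (a clique of size 4), so at least 4 colors are needed.
4 colors suffice: color red → {B, D}; color blue → {A, G}; color green → {F}; color yellow → {C, E}. Every edge joins two different colors.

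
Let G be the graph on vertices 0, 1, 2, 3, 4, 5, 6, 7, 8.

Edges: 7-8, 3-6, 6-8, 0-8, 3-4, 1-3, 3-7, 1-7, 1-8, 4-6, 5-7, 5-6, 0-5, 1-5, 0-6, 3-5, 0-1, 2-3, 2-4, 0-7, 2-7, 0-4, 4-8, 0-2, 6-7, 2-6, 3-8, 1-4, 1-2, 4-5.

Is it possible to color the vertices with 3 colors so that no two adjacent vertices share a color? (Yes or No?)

No

0, 2, 6, 7 are pairwise adjacent (a clique of size 4), so at least 4 colors are needed.
So 3 colors are not enough.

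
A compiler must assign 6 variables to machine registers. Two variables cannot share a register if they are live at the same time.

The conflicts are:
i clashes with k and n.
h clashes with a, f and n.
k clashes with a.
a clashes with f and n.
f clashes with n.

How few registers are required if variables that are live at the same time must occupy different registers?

h, a, f, n are mutually in conflict, so at least 4 registers are needed.
A valid assignment using 4 registers: i=2, h=4, k=1, a=2, f=3, n=1. Every pair that conflicts lands in different registers.

4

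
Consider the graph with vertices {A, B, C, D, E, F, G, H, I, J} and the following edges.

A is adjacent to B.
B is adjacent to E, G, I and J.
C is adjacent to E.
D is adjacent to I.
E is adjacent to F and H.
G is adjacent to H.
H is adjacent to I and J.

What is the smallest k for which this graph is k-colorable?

2

B and E are adjacent, so at least 2 colors are needed.
A valid assignment using 2 colors: A=blue, B=red, C=red, D=red, E=blue, F=red, G=blue, H=red, I=blue, J=blue. Each edge has distinct colors on its endpoints.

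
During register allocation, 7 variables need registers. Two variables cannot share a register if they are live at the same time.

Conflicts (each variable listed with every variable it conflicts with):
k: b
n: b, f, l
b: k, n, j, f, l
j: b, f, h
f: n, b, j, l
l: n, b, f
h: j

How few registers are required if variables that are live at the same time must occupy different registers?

4

n, b, f, l pairwise conflict, so at least 4 registers are needed.
4 registers suffice: register 1 → {b, h}; register 2 → {k, f}; register 3 → {j, l}; register 4 → {n}. No two conflicting variables share a register.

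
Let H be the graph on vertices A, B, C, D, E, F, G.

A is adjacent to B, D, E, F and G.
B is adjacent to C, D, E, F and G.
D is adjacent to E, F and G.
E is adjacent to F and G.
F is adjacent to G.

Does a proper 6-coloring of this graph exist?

The chromatic number is 6. A, B, D, E, F, G form a clique, so at least 6 colors are needed.
A valid assignment using 6 colors: A=3, B=1, C=2, D=4, E=2, F=5, G=6.
That is already a proper 6-coloring.

Yes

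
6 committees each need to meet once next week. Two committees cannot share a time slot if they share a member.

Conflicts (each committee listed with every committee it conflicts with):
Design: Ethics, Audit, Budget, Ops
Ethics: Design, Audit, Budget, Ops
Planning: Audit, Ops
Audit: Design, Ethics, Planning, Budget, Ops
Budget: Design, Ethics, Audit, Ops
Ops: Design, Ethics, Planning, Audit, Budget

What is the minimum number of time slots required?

5

Design, Ethics, Audit, Budget, Ops all conflict with each other, so at least 5 time slots are needed.
5 time slots suffice: time slot 1 → {Ops}; time slot 2 → {Audit}; time slot 3 → {Design, Planning}; time slot 4 → {Ethics}; time slot 5 → {Budget}. Each listed conflict is separated.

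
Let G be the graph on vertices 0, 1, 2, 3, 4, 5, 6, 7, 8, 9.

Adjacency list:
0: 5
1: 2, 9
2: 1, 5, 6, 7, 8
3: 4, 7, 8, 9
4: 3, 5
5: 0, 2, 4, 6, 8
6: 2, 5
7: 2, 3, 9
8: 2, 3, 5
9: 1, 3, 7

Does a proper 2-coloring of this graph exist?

2, 5, 6 are mutually adjacent, so at least 3 colors are needed.
So 2 colors are not enough.

No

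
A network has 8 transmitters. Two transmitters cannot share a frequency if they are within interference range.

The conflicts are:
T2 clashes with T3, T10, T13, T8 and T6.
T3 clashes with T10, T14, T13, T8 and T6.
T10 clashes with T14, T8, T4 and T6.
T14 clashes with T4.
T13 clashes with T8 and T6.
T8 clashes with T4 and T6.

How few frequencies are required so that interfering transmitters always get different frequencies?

5

T2, T3, T13, T8, T6 all conflict with each other, so at least 5 frequencies are needed.
Using 5 frequencies: T2=4, T3=2, T10=1, T14=3, T13=1, T8=3, T4=2, T6=5. Each listed conflict is separated.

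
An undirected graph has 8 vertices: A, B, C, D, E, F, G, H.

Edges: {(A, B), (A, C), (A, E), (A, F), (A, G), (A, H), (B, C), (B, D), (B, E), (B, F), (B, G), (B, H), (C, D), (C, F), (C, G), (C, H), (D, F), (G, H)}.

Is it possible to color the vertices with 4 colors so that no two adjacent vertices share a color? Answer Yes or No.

No

A, B, C, G, H form a clique, so at least 5 colors are needed.
So 4 colors are not enough.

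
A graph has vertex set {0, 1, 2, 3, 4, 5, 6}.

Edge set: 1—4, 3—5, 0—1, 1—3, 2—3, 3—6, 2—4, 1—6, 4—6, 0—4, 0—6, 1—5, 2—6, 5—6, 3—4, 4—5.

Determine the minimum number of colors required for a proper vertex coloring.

1, 3, 4, 5, 6 form a clique, so at least 5 colors are needed.
5 colors suffice: 0=green, 1=yellow, 2=yellow, 3=green, 4=blue, 5=purple, 6=red. Each edge has distinct colors on its endpoints.

5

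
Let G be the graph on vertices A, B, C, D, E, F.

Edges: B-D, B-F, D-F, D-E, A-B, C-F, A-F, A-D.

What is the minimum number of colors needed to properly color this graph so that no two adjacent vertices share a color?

A, B, D, F form a clique, so at least 4 colors are needed.
4 colors suffice: color red → {C, D}; color blue → {E, F}; color green → {B}; color yellow → {A}. Each edge has distinct colors on its endpoints.

4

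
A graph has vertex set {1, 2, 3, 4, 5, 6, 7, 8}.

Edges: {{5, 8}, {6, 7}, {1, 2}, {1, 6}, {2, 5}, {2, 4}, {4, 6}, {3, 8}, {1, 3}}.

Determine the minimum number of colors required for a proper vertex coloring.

3

The cycle 5-8-3-1-2-5 has odd length 5, so it cannot be 2-colored; at least 3 colors are needed.
3 colors suffice: color a → {2, 3, 6}; color b → {1, 4, 7, 8}; color c → {5}. Each edge has distinct colors on its endpoints.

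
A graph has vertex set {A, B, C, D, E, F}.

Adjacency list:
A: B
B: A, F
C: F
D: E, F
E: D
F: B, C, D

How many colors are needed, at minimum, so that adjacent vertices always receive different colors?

A and B are adjacent, so at least 2 colors are needed.
2 colors suffice: color 1 → {A, E, F}; color 2 → {B, C, D}. No two adjacent vertices share a color.

2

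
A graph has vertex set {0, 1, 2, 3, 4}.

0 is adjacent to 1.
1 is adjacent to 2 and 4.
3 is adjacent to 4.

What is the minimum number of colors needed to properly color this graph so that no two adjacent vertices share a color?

2

1 and 4 are adjacent, so at least 2 colors are needed.
2 colors suffice: color a → {1, 3}; color b → {0, 2, 4}. Each edge has distinct colors on its endpoints.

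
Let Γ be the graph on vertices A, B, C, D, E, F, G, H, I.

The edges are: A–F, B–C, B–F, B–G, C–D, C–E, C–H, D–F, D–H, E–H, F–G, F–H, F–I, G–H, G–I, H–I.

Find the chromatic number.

F, G, H, I form a clique, so at least 4 colors are needed.
4 colors suffice: color 1 → {C, F}; color 2 → {A, B, H}; color 3 → {D, E, G}; color 4 → {I}. Every edge joins two different colors.

4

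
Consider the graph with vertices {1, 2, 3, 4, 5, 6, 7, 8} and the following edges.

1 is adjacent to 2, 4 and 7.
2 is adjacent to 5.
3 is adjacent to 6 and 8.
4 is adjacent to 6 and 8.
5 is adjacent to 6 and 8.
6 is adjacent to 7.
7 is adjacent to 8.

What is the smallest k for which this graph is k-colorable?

3

The cycle 7-1-2-5-8-7 has odd length 5, so it cannot be 2-colored; at least 3 colors are needed.
A valid assignment using 3 colors: 1=a, 2=c, 3=b, 4=b, 5=b, 6=a, 7=b, 8=a. Each edge has distinct colors on its endpoints.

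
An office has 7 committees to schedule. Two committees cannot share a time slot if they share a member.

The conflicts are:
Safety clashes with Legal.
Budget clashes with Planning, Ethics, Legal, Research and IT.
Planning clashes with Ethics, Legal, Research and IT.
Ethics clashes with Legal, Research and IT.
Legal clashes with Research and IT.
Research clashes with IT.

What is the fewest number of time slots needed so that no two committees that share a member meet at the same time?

6

Budget, Planning, Ethics, Legal, Research, IT are mutually in conflict, so at least 6 time slots are needed.
6 time slots suffice: time slot 1 → {Legal}; time slot 2 → {Safety, IT}; time slot 3 → {Research}; time slot 4 → {Budget}; time slot 5 → {Ethics}; time slot 6 → {Planning}. Each listed conflict is separated.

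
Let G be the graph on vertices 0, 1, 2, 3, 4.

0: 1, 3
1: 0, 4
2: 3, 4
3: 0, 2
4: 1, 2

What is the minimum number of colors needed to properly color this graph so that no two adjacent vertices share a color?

The cycle 2-3-0-1-4-2 has odd length 5, so it cannot be 2-colored; at least 3 colors are needed.
A valid assignment using 3 colors: 0=red, 1=blue, 2=green, 3=blue, 4=red. Each edge has distinct colors on its endpoints.

3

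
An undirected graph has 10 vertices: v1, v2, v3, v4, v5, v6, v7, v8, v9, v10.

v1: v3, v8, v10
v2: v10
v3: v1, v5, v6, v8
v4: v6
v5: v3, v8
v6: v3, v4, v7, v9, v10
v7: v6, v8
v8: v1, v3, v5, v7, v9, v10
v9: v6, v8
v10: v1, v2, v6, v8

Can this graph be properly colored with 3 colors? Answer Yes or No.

The chromatic number is 3. v3, v5, v8 are mutually adjacent, so at least 3 colors are needed.
3 colors suffice: color 1 → {v2, v6, v8}; color 2 → {v3, v4, v7, v9, v10}; color 3 → {v1, v5}.
That is already a proper 3-coloring.

Yes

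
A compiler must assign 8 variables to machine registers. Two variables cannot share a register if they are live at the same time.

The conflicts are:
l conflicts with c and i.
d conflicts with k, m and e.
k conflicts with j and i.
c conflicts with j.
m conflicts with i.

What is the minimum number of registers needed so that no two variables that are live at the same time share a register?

3

The cycle i-k-j-c-l-i has odd length 5, so it cannot be 2-colored; at least 3 registers are needed.
3 registers suffice: register 1 → {l, k, m, e}; register 2 → {d, j, i}; register 3 → {c}. Every pair that conflicts lands in different registers.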